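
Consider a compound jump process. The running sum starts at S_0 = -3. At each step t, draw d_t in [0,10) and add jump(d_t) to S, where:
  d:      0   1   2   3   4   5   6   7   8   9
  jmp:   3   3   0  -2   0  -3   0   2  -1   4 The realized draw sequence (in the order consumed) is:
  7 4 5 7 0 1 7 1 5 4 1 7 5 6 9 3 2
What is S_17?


t=0: S=-3, d=7, jump=2, S_1=-1
t=1: S=-1, d=4, jump=0, S_2=-1
t=2: S=-1, d=5, jump=-3, S_3=-4
t=3: S=-4, d=7, jump=2, S_4=-2
t=4: S=-2, d=0, jump=3, S_5=1
t=5: S=1, d=1, jump=3, S_6=4
t=6: S=4, d=7, jump=2, S_7=6
t=7: S=6, d=1, jump=3, S_8=9
t=8: S=9, d=5, jump=-3, S_9=6
t=9: S=6, d=4, jump=0, S_10=6
t=10: S=6, d=1, jump=3, S_11=9
t=11: S=9, d=7, jump=2, S_12=11
t=12: S=11, d=5, jump=-3, S_13=8
t=13: S=8, d=6, jump=0, S_14=8
t=14: S=8, d=9, jump=4, S_15=12
t=15: S=12, d=3, jump=-2, S_16=10
t=16: S=10, d=2, jump=0, S_17=10

10


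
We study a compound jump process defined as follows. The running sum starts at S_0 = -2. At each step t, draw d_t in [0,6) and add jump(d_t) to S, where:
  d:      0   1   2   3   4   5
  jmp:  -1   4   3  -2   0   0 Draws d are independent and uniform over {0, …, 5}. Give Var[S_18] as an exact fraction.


82

Outcome values over d=0..5: [-1, 4, 3, -2, 0, 0]
Σy = 4, Σy² = 30, M = 6
μ = 4/6 = 2/3,  σ² = 30/6 − (2/3)² = 41/9
Independent increments: Var[S_18] = 18·σ² = 18·(41/9) = 82


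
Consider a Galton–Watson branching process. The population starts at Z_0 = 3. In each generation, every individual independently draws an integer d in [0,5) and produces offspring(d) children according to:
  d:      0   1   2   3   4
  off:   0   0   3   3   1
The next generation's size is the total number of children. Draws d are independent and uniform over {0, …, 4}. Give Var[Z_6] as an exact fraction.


Outcome values over d=0..4: [0, 0, 3, 3, 1]
Σy = 7, Σy² = 19, M = 5
μ = 7/5 = 7/5,  σ² = 19/5 − (7/5)² = 46/25
V_0 = 0, E_0 = 3
V_1 = 46/25·E_0 + (7/5)²·V_0 = 138/25;  E_1 = 21/5
V_2 = 46/25·E_1 + (7/5)²·V_1 = 11592/625;  E_2 = 147/25
V_3 = 46/25·E_2 + (7/5)²·V_2 = 737058/15625;  E_3 = 1029/125
V_4 = 46/25·E_3 + (7/5)²·V_3 = 42032592/390625;  E_4 = 7203/625
V_5 = 46/25·E_4 + (7/5)²·V_4 = 2266683258/9765625;  E_5 = 50421/3125
V_6 = 46/25·E_5 + (7/5)²·V_5 = 118315498392/244140625;  E_6 = 352947/15625

118315498392/244140625


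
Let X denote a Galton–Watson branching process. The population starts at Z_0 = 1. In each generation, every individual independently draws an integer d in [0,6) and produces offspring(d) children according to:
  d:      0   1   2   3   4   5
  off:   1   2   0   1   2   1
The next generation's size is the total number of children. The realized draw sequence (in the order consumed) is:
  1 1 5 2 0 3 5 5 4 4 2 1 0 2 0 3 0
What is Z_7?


3

gen 0: Z_0=1, draws=[1], offspring=[2], Z_1=2
gen 1: Z_1=2, draws=[1, 5], offspring=[2, 1], Z_2=3
gen 2: Z_2=3, draws=[2, 0, 3], offspring=[0, 1, 1], Z_3=2
gen 3: Z_3=2, draws=[5, 5], offspring=[1, 1], Z_4=2
gen 4: Z_4=2, draws=[4, 4], offspring=[2, 2], Z_5=4
gen 5: Z_5=4, draws=[2, 1, 0, 2], offspring=[0, 2, 1, 0], Z_6=3
gen 6: Z_6=3, draws=[0, 3, 0], offspring=[1, 1, 1], Z_7=3


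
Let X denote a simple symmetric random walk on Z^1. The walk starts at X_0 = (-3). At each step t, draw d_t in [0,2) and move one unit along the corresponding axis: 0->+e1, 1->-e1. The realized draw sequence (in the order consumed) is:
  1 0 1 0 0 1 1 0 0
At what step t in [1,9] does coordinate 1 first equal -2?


t=0: X=(-3), d=1 → -e1, X_1=(-4)
t=1: X=(-4), d=0 → +e1, X_2=(-3)
t=2: X=(-3), d=1 → -e1, X_3=(-4)
t=3: X=(-4), d=0 → +e1, X_4=(-3)
t=4: X=(-3), d=0 → +e1, X_5=(-2)
t=5: X=(-2), d=1 → -e1, X_6=(-3)
t=6: X=(-3), d=1 → -e1, X_7=(-4)
t=7: X=(-4), d=0 → +e1, X_8=(-3)
t=8: X=(-3), d=0 → +e1, X_9=(-2)

5


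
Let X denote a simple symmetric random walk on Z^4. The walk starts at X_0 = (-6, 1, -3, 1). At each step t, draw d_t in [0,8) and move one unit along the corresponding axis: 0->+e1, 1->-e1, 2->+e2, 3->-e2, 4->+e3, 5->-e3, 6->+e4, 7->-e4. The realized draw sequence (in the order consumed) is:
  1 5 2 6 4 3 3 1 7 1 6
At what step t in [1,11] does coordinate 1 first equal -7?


t=0: X=(-6, 1, -3, 1), d=1 → -e1, X_1=(-7, 1, -3, 1)
t=1: X=(-7, 1, -3, 1), d=5 → -e3, X_2=(-7, 1, -4, 1)
t=2: X=(-7, 1, -4, 1), d=2 → +e2, X_3=(-7, 2, -4, 1)
t=3: X=(-7, 2, -4, 1), d=6 → +e4, X_4=(-7, 2, -4, 2)
t=4: X=(-7, 2, -4, 2), d=4 → +e3, X_5=(-7, 2, -3, 2)
t=5: X=(-7, 2, -3, 2), d=3 → -e2, X_6=(-7, 1, -3, 2)
t=6: X=(-7, 1, -3, 2), d=3 → -e2, X_7=(-7, 0, -3, 2)
t=7: X=(-7, 0, -3, 2), d=1 → -e1, X_8=(-8, 0, -3, 2)
t=8: X=(-8, 0, -3, 2), d=7 → -e4, X_9=(-8, 0, -3, 1)
t=9: X=(-8, 0, -3, 1), d=1 → -e1, X_10=(-9, 0, -3, 1)
t=10: X=(-9, 0, -3, 1), d=6 → +e4, X_11=(-9, 0, -3, 2)

1


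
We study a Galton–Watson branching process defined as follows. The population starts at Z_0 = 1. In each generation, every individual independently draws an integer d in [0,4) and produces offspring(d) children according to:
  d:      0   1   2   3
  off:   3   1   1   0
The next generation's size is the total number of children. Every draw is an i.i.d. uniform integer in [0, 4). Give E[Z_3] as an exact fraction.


Outcome values over d=0..3: [3, 1, 1, 0]
Σy = 5, Σy² = 11, M = 4
μ = 5/4 = 5/4,  σ² = 11/4 − (5/4)² = 19/16
E[Z_0] = 1
E[Z_1] = 5/4·E[Z_0] = 5/4
E[Z_2] = 5/4·E[Z_1] = 25/16
E[Z_3] = 5/4·E[Z_2] = 125/64

125/64


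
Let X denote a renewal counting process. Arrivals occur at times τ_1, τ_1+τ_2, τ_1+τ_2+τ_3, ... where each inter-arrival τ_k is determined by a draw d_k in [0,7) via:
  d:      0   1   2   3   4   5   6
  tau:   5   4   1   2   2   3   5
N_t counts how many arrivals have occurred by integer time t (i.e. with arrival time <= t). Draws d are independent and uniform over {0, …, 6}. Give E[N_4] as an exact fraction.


Inter-arrival values over d=0..6: [5, 4, 1, 2, 2, 3, 5]
Each d has probability 1/7, so the pmf of τ is: f(1) = 1/7, f(2) = 2/7, f(3) = 1/7, f(4) = 1/7, f(5) = 2/7
Renewal equation for m(n) = E[N_n]: condition on τ_1 = k (if k <= n, one arrival plus a fresh copy on the remaining n−k steps): m(n) = F(n) + Σ_{k<=n} f(k)·m(n−k), where F(n) = P(τ <= n) and m(0) = 0
m(1) = F(1) = 1/7
m(2) = F(2) + f(1)·m(1) = 3/7 + 1/7·1/7 = 22/49
m(3) = F(3) + f(1)·m(2) + f(2)·m(1) = 4/7 + 1/7·22/49 + 2/7·1/7 = 232/343
m(4) = F(4) + f(1)·m(3) + f(2)·m(2) + f(3)·m(1) = 5/7 + 1/7·232/343 + 2/7·22/49 + 1/7·1/7 = 2304/2401
E[N_4] = m(4) = 2304/2401

2304/2401


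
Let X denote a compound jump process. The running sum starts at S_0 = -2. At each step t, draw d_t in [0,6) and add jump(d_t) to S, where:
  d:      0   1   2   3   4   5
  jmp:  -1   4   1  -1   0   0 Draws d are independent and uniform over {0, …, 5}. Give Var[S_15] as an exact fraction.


Outcome values over d=0..5: [-1, 4, 1, -1, 0, 0]
Σy = 3, Σy² = 19, M = 6
μ = 3/6 = 1/2,  σ² = 19/6 − (1/2)² = 35/12
Independent increments: Var[S_15] = 15·σ² = 15·(35/12) = 175/4

175/4


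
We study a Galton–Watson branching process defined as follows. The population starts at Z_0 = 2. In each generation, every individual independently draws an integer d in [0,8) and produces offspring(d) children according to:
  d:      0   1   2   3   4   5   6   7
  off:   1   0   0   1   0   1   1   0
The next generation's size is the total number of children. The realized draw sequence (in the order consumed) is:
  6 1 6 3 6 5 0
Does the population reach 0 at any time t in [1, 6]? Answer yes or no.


no

gen 0: Z_0=2, draws=[6, 1], offspring=[1, 0], Z_1=1
gen 1: Z_1=1, draws=[6], offspring=[1], Z_2=1
gen 2: Z_2=1, draws=[3], offspring=[1], Z_3=1
gen 3: Z_3=1, draws=[6], offspring=[1], Z_4=1
gen 4: Z_4=1, draws=[5], offspring=[1], Z_5=1
gen 5: Z_5=1, draws=[0], offspring=[1], Z_6=1


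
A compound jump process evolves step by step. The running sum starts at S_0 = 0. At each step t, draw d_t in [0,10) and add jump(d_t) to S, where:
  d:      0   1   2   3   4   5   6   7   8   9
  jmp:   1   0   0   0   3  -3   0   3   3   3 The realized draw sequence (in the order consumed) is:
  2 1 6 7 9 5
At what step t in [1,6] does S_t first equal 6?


5

t=0: S=0, d=2, jump=0, S_1=0
t=1: S=0, d=1, jump=0, S_2=0
t=2: S=0, d=6, jump=0, S_3=0
t=3: S=0, d=7, jump=3, S_4=3
t=4: S=3, d=9, jump=3, S_5=6
t=5: S=6, d=5, jump=-3, S_6=3


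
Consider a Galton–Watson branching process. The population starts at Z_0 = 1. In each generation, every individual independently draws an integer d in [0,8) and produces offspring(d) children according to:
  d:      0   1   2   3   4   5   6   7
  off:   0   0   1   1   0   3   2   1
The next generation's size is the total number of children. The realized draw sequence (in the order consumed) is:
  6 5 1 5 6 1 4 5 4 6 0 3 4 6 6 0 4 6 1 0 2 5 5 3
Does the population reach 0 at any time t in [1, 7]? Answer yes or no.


no

gen 0: Z_0=1, draws=[6], offspring=[2], Z_1=2
gen 1: Z_1=2, draws=[5, 1], offspring=[3, 0], Z_2=3
gen 2: Z_2=3, draws=[5, 6, 1], offspring=[3, 2, 0], Z_3=5
gen 3: Z_3=5, draws=[4, 5, 4, 6, 0], offspring=[0, 3, 0, 2, 0], Z_4=5
gen 4: Z_4=5, draws=[3, 4, 6, 6, 0], offspring=[1, 0, 2, 2, 0], Z_5=5
gen 5: Z_5=5, draws=[4, 6, 1, 0, 2], offspring=[0, 2, 0, 0, 1], Z_6=3
gen 6: Z_6=3, draws=[5, 5, 3], offspring=[3, 3, 1], Z_7=7


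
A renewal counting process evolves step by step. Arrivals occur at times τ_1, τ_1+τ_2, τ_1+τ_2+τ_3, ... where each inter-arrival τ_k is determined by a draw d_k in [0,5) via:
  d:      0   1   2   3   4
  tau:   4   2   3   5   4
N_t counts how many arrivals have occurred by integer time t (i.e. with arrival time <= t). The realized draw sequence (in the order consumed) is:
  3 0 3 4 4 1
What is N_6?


draw d_1=3: τ_1=5, arrival time A_1=5
draw d_2=0: τ_2=4, arrival time A_2=9
draw d_3=3: τ_3=5, arrival time A_3=14
draw d_4=4: τ_4=4, arrival time A_4=18
draw d_5=4: τ_5=4, arrival time A_5=22
draw d_6=1: τ_6=2, arrival time A_6=24
N_t over t=0..6: 0:0 1:0 2:0 3:0 4:0 5:1 6:1

1


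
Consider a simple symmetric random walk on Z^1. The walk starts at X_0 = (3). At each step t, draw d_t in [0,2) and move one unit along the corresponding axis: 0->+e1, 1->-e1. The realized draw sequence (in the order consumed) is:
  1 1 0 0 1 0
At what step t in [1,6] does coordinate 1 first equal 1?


t=0: X=(3), d=1 → -e1, X_1=(2)
t=1: X=(2), d=1 → -e1, X_2=(1)
t=2: X=(1), d=0 → +e1, X_3=(2)
t=3: X=(2), d=0 → +e1, X_4=(3)
t=4: X=(3), d=1 → -e1, X_5=(2)
t=5: X=(2), d=0 → +e1, X_6=(3)

2


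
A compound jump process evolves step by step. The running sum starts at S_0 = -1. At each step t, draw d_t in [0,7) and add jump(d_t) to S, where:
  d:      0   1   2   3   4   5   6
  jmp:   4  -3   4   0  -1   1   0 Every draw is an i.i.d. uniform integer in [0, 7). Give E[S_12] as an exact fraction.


53/7

Outcome values over d=0..6: [4, -3, 4, 0, -1, 1, 0]
Σy = 5, Σy² = 43, M = 7
μ = 5/7 = 5/7,  σ² = 43/7 − (5/7)² = 276/49
E[S_12] = -1 + 12·(5/7) = 53/7


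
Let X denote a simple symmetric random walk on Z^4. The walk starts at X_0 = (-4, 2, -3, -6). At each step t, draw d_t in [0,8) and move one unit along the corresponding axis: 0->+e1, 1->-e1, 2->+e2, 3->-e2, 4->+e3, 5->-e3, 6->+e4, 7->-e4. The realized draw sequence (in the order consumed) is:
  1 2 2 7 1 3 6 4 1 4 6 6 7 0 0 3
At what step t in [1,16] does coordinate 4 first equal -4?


12

t=0: X=(-4, 2, -3, -6), d=1 → -e1, X_1=(-5, 2, -3, -6)
t=1: X=(-5, 2, -3, -6), d=2 → +e2, X_2=(-5, 3, -3, -6)
t=2: X=(-5, 3, -3, -6), d=2 → +e2, X_3=(-5, 4, -3, -6)
t=3: X=(-5, 4, -3, -6), d=7 → -e4, X_4=(-5, 4, -3, -7)
t=4: X=(-5, 4, -3, -7), d=1 → -e1, X_5=(-6, 4, -3, -7)
t=5: X=(-6, 4, -3, -7), d=3 → -e2, X_6=(-6, 3, -3, -7)
t=6: X=(-6, 3, -3, -7), d=6 → +e4, X_7=(-6, 3, -3, -6)
t=7: X=(-6, 3, -3, -6), d=4 → +e3, X_8=(-6, 3, -2, -6)
t=8: X=(-6, 3, -2, -6), d=1 → -e1, X_9=(-7, 3, -2, -6)
t=9: X=(-7, 3, -2, -6), d=4 → +e3, X_10=(-7, 3, -1, -6)
t=10: X=(-7, 3, -1, -6), d=6 → +e4, X_11=(-7, 3, -1, -5)
t=11: X=(-7, 3, -1, -5), d=6 → +e4, X_12=(-7, 3, -1, -4)
t=12: X=(-7, 3, -1, -4), d=7 → -e4, X_13=(-7, 3, -1, -5)
t=13: X=(-7, 3, -1, -5), d=0 → +e1, X_14=(-6, 3, -1, -5)
t=14: X=(-6, 3, -1, -5), d=0 → +e1, X_15=(-5, 3, -1, -5)
t=15: X=(-5, 3, -1, -5), d=3 → -e2, X_16=(-5, 2, -1, -5)


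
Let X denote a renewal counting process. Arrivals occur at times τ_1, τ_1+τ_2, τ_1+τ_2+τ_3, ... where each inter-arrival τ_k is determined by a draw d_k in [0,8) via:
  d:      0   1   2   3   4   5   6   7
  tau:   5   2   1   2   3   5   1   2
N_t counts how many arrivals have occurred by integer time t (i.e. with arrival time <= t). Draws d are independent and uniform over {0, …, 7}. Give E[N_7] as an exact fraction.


41537/16384

Inter-arrival values over d=0..7: [5, 2, 1, 2, 3, 5, 1, 2]
Each d has probability 1/8, so the pmf of τ is: f(1) = 1/4, f(2) = 3/8, f(3) = 1/8, f(5) = 1/4
Renewal equation for m(n) = E[N_n]: condition on τ_1 = k (if k <= n, one arrival plus a fresh copy on the remaining n−k steps): m(n) = F(n) + Σ_{k<=n} f(k)·m(n−k), where F(n) = P(τ <= n) and m(0) = 0
m(1) = F(1) = 1/4
m(2) = F(2) + f(1)·m(1) = 5/8 + 1/4·1/4 = 11/16
m(3) = F(3) + f(1)·m(2) + f(2)·m(1) = 3/4 + 1/4·11/16 + 3/8·1/4 = 65/64
m(4) = F(4) + f(1)·m(3) + f(2)·m(2) + f(3)·m(1) = 3/4 + 1/4·65/64 + 3/8·11/16 + 1/8·1/4 = 331/256
m(5) = F(5) + f(1)·m(4) + f(2)·m(3) + f(3)·m(2) = 1 + 1/4·331/256 + 3/8·65/64 + 1/8·11/16 = 1833/1024
m(6) = F(6) + f(1)·m(5) + f(2)·m(4) + f(3)·m(3) + f(5)·m(1) = 1 + 1/4·1833/1024 + 3/8·331/256 + 1/8·65/64 + 1/4·1/4 = 8691/4096
m(7) = F(7) + f(1)·m(6) + f(2)·m(5) + f(3)·m(4) + f(5)·m(2) = 1 + 1/4·8691/4096 + 3/8·1833/1024 + 1/8·331/256 + 1/4·11/16 = 41537/16384
E[N_7] = m(7) = 41537/16384


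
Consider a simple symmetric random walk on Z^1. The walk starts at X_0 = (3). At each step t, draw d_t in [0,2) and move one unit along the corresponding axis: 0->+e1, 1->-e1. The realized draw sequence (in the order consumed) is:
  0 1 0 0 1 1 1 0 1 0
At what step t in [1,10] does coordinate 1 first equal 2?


7

t=0: X=(3), d=0 → +e1, X_1=(4)
t=1: X=(4), d=1 → -e1, X_2=(3)
t=2: X=(3), d=0 → +e1, X_3=(4)
t=3: X=(4), d=0 → +e1, X_4=(5)
t=4: X=(5), d=1 → -e1, X_5=(4)
t=5: X=(4), d=1 → -e1, X_6=(3)
t=6: X=(3), d=1 → -e1, X_7=(2)
t=7: X=(2), d=0 → +e1, X_8=(3)
t=8: X=(3), d=1 → -e1, X_9=(2)
t=9: X=(2), d=0 → +e1, X_10=(3)


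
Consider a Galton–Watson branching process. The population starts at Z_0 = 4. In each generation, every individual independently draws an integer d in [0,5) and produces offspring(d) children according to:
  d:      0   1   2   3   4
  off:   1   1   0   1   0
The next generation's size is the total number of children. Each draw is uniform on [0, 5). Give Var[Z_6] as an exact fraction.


Outcome values over d=0..4: [1, 1, 0, 1, 0]
Σy = 3, Σy² = 3, M = 5
μ = 3/5 = 3/5,  σ² = 3/5 − (3/5)² = 6/25
V_0 = 0, E_0 = 4
V_1 = 6/25·E_0 + (3/5)²·V_0 = 24/25;  E_1 = 12/5
V_2 = 6/25·E_1 + (3/5)²·V_1 = 576/625;  E_2 = 36/25
V_3 = 6/25·E_2 + (3/5)²·V_2 = 10584/15625;  E_3 = 108/125
V_4 = 6/25·E_3 + (3/5)²·V_3 = 176256/390625;  E_4 = 324/625
V_5 = 6/25·E_4 + (3/5)²·V_4 = 2801304/9765625;  E_5 = 972/3125
V_6 = 6/25·E_5 + (3/5)²·V_5 = 43436736/244140625;  E_6 = 2916/15625

43436736/244140625


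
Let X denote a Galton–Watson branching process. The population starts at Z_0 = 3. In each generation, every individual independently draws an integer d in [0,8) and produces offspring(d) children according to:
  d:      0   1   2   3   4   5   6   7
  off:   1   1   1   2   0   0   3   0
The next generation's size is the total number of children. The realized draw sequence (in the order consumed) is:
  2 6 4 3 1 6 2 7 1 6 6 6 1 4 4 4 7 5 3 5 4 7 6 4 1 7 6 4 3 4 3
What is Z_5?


7

gen 0: Z_0=3, draws=[2, 6, 4], offspring=[1, 3, 0], Z_1=4
gen 1: Z_1=4, draws=[3, 1, 6, 2], offspring=[2, 1, 3, 1], Z_2=7
gen 2: Z_2=7, draws=[7, 1, 6, 6, 6, 1, 4], offspring=[0, 1, 3, 3, 3, 1, 0], Z_3=11
gen 3: Z_3=11, draws=[4, 4, 7, 5, 3, 5, 4, 7, 6, 4, 1], offspring=[0, 0, 0, 0, 2, 0, 0, 0, 3, 0, 1], Z_4=6
gen 4: Z_4=6, draws=[7, 6, 4, 3, 4, 3], offspring=[0, 3, 0, 2, 0, 2], Z_5=7


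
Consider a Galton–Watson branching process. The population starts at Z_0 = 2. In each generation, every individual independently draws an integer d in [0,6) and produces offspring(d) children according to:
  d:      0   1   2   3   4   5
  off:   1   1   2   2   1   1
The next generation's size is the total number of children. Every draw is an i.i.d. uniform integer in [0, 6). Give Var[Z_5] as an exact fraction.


799744/59049

Outcome values over d=0..5: [1, 1, 2, 2, 1, 1]
Σy = 8, Σy² = 12, M = 6
μ = 8/6 = 4/3,  σ² = 12/6 − (4/3)² = 2/9
V_0 = 0, E_0 = 2
V_1 = 2/9·E_0 + (4/3)²·V_0 = 4/9;  E_1 = 8/3
V_2 = 2/9·E_1 + (4/3)²·V_1 = 112/81;  E_2 = 32/9
V_3 = 2/9·E_2 + (4/3)²·V_2 = 2368/729;  E_3 = 128/27
V_4 = 2/9·E_3 + (4/3)²·V_3 = 44800/6561;  E_4 = 512/81
V_5 = 2/9·E_4 + (4/3)²·V_4 = 799744/59049;  E_5 = 2048/243


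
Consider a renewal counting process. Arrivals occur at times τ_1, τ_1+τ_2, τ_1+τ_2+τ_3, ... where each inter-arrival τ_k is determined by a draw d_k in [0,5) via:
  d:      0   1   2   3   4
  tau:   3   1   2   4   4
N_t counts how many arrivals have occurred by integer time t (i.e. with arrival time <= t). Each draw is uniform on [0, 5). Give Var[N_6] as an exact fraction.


140123164/244140625

Inter-arrival values over d=0..4: [3, 1, 2, 4, 4]
Each d has probability 1/5, so the pmf of τ is: f(1) = 1/5, f(2) = 1/5, f(3) = 1/5, f(4) = 2/5
Let p_n(j) = P(N_n = j), with p_0 = [1]. Condition on τ_1: p_n(0) = P(τ > n), and for j >= 1, p_n(j) = Σ_{k<=n} f(k)·p_{n−k}(j−1)
p_1 = [4/5, 1/5]  (j = 0..1)
p_2 = [3/5, 9/25, 1/25]  (j = 0..2)
p_3 = [2/5, 12/25, 14/125, 1/125]  (j = 0..3)
p_4 = [0, 19/25, 26/125, 19/625, 1/625]  (j = 0..4)
p_5 = [0, 13/25, 2/5, 9/125, 24/3125, 1/3125]  (j = 0..5)
p_6 = [0, 8/25, 62/125, 4/25, 69/3125, 29/15625, 1/15625]  (j = 0..6)
E[N_6] = Σ j·p_6(j) = 29531/15625;  E[N_6²] = Σ j²·p_6(j) = 64781/15625
Var[N_6] = 64781/15625 − (29531/15625)² = 140123164/244140625


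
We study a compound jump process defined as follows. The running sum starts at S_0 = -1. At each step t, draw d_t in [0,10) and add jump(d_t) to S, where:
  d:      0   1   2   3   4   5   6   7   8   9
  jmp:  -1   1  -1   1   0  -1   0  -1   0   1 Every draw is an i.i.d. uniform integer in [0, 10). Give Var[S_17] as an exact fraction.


Outcome values over d=0..9: [-1, 1, -1, 1, 0, -1, 0, -1, 0, 1]
Σy = -1, Σy² = 7, M = 10
μ = -1/10 = -1/10,  σ² = 7/10 − (-1/10)² = 69/100
Independent increments: Var[S_17] = 17·σ² = 17·(69/100) = 1173/100

1173/100


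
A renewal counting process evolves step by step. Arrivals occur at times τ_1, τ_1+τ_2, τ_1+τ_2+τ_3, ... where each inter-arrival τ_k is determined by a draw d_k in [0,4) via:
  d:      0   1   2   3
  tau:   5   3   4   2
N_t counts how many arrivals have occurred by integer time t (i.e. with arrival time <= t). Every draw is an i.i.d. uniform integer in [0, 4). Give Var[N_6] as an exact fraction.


1103/4096

Inter-arrival values over d=0..3: [5, 3, 4, 2]
Each d has probability 1/4, so the pmf of τ is: f(2) = 1/4, f(3) = 1/4, f(4) = 1/4, f(5) = 1/4
Let p_n(j) = P(N_n = j), with p_0 = [1]. Condition on τ_1: p_n(0) = P(τ > n), and for j >= 1, p_n(j) = Σ_{k<=n} f(k)·p_{n−k}(j−1)
p_1 = [1]  (j = 0)
p_2 = [3/4, 1/4]  (j = 0..1)
p_3 = [1/2, 1/2]  (j = 0..1)
p_4 = [1/4, 11/16, 1/16]  (j = 0..2)
p_5 = [0, 13/16, 3/16]  (j = 0..2)
p_6 = [0, 5/8, 23/64, 1/64]  (j = 0..3)
E[N_6] = Σ j·p_6(j) = 89/64;  E[N_6²] = Σ j²·p_6(j) = 141/64
Var[N_6] = 141/64 − (89/64)² = 1103/4096


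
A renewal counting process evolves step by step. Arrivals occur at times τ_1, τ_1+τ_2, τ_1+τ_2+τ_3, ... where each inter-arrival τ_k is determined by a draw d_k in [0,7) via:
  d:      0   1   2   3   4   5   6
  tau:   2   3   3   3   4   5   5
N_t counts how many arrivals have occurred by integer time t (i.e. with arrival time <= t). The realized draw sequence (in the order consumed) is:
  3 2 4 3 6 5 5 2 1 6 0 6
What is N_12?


3

draw d_1=3: τ_1=3, arrival time A_1=3
draw d_2=2: τ_2=3, arrival time A_2=6
draw d_3=4: τ_3=4, arrival time A_3=10
draw d_4=3: τ_4=3, arrival time A_4=13
draw d_5=6: τ_5=5, arrival time A_5=18
draw d_6=5: τ_6=5, arrival time A_6=23
draw d_7=5: τ_7=5, arrival time A_7=28
draw d_8=2: τ_8=3, arrival time A_8=31
draw d_9=1: τ_9=3, arrival time A_9=34
draw d_10=6: τ_10=5, arrival time A_10=39
draw d_11=0: τ_11=2, arrival time A_11=41
draw d_12=6: τ_12=5, arrival time A_12=46
N_t over t=0..12: 0:0 1:0 2:0 3:1 4:1 5:1 6:2 7:2 8:2 9:2 10:3 11:3 12:3


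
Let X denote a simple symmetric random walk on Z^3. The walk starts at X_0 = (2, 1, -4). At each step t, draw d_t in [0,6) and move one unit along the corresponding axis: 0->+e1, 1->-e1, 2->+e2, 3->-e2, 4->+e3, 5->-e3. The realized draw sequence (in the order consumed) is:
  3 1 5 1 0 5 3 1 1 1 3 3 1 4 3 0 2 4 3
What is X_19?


t=0: X=(2, 1, -4), d=3 → -e2, X_1=(2, 0, -4)
t=1: X=(2, 0, -4), d=1 → -e1, X_2=(1, 0, -4)
t=2: X=(1, 0, -4), d=5 → -e3, X_3=(1, 0, -5)
t=3: X=(1, 0, -5), d=1 → -e1, X_4=(0, 0, -5)
t=4: X=(0, 0, -5), d=0 → +e1, X_5=(1, 0, -5)
t=5: X=(1, 0, -5), d=5 → -e3, X_6=(1, 0, -6)
t=6: X=(1, 0, -6), d=3 → -e2, X_7=(1, -1, -6)
t=7: X=(1, -1, -6), d=1 → -e1, X_8=(0, -1, -6)
t=8: X=(0, -1, -6), d=1 → -e1, X_9=(-1, -1, -6)
t=9: X=(-1, -1, -6), d=1 → -e1, X_10=(-2, -1, -6)
t=10: X=(-2, -1, -6), d=3 → -e2, X_11=(-2, -2, -6)
t=11: X=(-2, -2, -6), d=3 → -e2, X_12=(-2, -3, -6)
t=12: X=(-2, -3, -6), d=1 → -e1, X_13=(-3, -3, -6)
t=13: X=(-3, -3, -6), d=4 → +e3, X_14=(-3, -3, -5)
t=14: X=(-3, -3, -5), d=3 → -e2, X_15=(-3, -4, -5)
t=15: X=(-3, -4, -5), d=0 → +e1, X_16=(-2, -4, -5)
t=16: X=(-2, -4, -5), d=2 → +e2, X_17=(-2, -3, -5)
t=17: X=(-2, -3, -5), d=4 → +e3, X_18=(-2, -3, -4)
t=18: X=(-2, -3, -4), d=3 → -e2, X_19=(-2, -4, -4)

(-2, -4, -4)


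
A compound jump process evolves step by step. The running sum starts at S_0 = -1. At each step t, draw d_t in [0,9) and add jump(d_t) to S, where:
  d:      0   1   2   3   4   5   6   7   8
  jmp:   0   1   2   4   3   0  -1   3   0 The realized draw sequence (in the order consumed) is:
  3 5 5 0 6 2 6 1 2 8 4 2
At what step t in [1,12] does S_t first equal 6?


t=0: S=-1, d=3, jump=4, S_1=3
t=1: S=3, d=5, jump=0, S_2=3
t=2: S=3, d=5, jump=0, S_3=3
t=3: S=3, d=0, jump=0, S_4=3
t=4: S=3, d=6, jump=-1, S_5=2
t=5: S=2, d=2, jump=2, S_6=4
t=6: S=4, d=6, jump=-1, S_7=3
t=7: S=3, d=1, jump=1, S_8=4
t=8: S=4, d=2, jump=2, S_9=6
t=9: S=6, d=8, jump=0, S_10=6
t=10: S=6, d=4, jump=3, S_11=9
t=11: S=9, d=2, jump=2, S_12=11

9


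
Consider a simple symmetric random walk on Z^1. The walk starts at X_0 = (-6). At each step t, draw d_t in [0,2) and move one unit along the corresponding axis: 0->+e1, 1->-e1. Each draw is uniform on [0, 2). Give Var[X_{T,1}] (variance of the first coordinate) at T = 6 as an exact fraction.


Outcome values over d=0..1: [1, -1]
Σy = 0, Σy² = 2, M = 2
μ = 0/2 = 0,  σ² = 2/2 − (0)² = 1
Independent increments: Var[X_6] = 6·σ² = 6·(1) = 6

6


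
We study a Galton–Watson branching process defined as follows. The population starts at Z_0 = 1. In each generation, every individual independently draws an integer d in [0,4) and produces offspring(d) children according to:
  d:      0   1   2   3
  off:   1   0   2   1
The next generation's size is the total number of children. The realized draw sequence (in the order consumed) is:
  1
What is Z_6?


0

gen 0: Z_0=1, draws=[1], offspring=[0], Z_1=0
gen 1: Z_1=0, draws=[], offspring=[], Z_2=0
gen 2: Z_2=0, draws=[], offspring=[], Z_3=0
gen 3: Z_3=0, draws=[], offspring=[], Z_4=0
gen 4: Z_4=0, draws=[], offspring=[], Z_5=0
gen 5: Z_5=0, draws=[], offspring=[], Z_6=0


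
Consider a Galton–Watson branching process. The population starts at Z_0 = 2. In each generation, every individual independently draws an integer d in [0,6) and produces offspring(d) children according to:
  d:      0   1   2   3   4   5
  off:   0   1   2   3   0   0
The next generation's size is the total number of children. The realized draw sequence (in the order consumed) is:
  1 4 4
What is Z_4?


gen 0: Z_0=2, draws=[1, 4], offspring=[1, 0], Z_1=1
gen 1: Z_1=1, draws=[4], offspring=[0], Z_2=0
gen 2: Z_2=0, draws=[], offspring=[], Z_3=0
gen 3: Z_3=0, draws=[], offspring=[], Z_4=0

0


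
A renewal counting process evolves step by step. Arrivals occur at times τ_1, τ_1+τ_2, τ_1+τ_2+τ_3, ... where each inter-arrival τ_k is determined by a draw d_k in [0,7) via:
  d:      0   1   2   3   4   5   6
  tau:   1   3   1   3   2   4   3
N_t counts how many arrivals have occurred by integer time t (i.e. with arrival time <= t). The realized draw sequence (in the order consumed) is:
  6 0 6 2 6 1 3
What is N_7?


3

draw d_1=6: τ_1=3, arrival time A_1=3
draw d_2=0: τ_2=1, arrival time A_2=4
draw d_3=6: τ_3=3, arrival time A_3=7
draw d_4=2: τ_4=1, arrival time A_4=8
draw d_5=6: τ_5=3, arrival time A_5=11
draw d_6=1: τ_6=3, arrival time A_6=14
draw d_7=3: τ_7=3, arrival time A_7=17
N_t over t=0..7: 0:0 1:0 2:0 3:1 4:2 5:2 6:2 7:3


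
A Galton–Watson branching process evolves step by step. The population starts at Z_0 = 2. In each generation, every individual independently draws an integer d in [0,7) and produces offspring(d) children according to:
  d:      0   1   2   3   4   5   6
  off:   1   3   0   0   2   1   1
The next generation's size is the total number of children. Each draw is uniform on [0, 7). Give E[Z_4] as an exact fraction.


8192/2401

Outcome values over d=0..6: [1, 3, 0, 0, 2, 1, 1]
Σy = 8, Σy² = 16, M = 7
μ = 8/7 = 8/7,  σ² = 16/7 − (8/7)² = 48/49
E[Z_0] = 2
E[Z_1] = 8/7·E[Z_0] = 16/7
E[Z_2] = 8/7·E[Z_1] = 128/49
E[Z_3] = 8/7·E[Z_2] = 1024/343
E[Z_4] = 8/7·E[Z_3] = 8192/2401


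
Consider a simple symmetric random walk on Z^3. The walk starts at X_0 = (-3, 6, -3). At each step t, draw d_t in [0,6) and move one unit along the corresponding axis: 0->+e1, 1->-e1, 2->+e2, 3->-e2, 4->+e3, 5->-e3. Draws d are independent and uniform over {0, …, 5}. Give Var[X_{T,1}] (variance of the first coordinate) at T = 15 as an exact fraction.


Outcome values over d=0..5: [1, -1, 0, 0, 0, 0]
Σy = 0, Σy² = 2, M = 6
μ = 0/6 = 0,  σ² = 2/6 − (0)² = 1/3
Independent increments: Var[X_15] = 15·σ² = 15·(1/3) = 5

5


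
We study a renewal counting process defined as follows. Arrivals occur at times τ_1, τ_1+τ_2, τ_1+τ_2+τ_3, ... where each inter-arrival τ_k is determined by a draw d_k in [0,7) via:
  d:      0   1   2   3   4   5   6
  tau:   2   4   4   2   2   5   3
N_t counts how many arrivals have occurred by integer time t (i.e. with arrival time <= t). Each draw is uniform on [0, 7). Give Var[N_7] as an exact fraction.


Inter-arrival values over d=0..6: [2, 4, 4, 2, 2, 5, 3]
Each d has probability 1/7, so the pmf of τ is: f(2) = 3/7, f(3) = 1/7, f(4) = 2/7, f(5) = 1/7
Let p_n(j) = P(N_n = j), with p_0 = [1]. Condition on τ_1: p_n(0) = P(τ > n), and for j >= 1, p_n(j) = Σ_{k<=n} f(k)·p_{n−k}(j−1)
p_1 = [1]  (j = 0)
p_2 = [4/7, 3/7]  (j = 0..1)
p_3 = [3/7, 4/7]  (j = 0..1)
p_4 = [1/7, 33/49, 9/49]  (j = 0..2)
p_5 = [0, 34/49, 15/49]  (j = 0..2)
p_6 = [0, 3/7, 169/343, 27/343]  (j = 0..3)
p_7 = [0, 11/49, 212/343, 54/343]  (j = 0..3)
E[N_7] = Σ j·p_7(j) = 663/343;  E[N_7²] = Σ j²·p_7(j) = 1411/343
Var[N_7] = 1411/343 − (663/343)² = 44404/117649

44404/117649


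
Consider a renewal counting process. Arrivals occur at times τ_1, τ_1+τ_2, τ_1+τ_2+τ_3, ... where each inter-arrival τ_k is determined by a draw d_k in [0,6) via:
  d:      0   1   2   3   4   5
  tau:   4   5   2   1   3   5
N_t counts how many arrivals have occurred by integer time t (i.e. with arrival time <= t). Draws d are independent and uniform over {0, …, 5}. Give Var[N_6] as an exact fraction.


1045564127/2176782336

Inter-arrival values over d=0..5: [4, 5, 2, 1, 3, 5]
Each d has probability 1/6, so the pmf of τ is: f(1) = 1/6, f(2) = 1/6, f(3) = 1/6, f(4) = 1/6, f(5) = 1/3
Let p_n(j) = P(N_n = j), with p_0 = [1]. Condition on τ_1: p_n(0) = P(τ > n), and for j >= 1, p_n(j) = Σ_{k<=n} f(k)·p_{n−k}(j−1)
p_1 = [5/6, 1/6]  (j = 0..1)
p_2 = [2/3, 11/36, 1/36]  (j = 0..2)
p_3 = [1/2, 5/12, 17/216, 1/216]  (j = 0..3)
p_4 = [1/3, 1/2, 4/27, 23/1296, 1/1296]  (j = 0..4)
p_5 = [0, 13/18, 25/108, 55/1296, 29/7776, 1/7776]  (j = 0..5)
p_6 = [0, 19/36, 41/108, 35/432, 7/648, 35/46656, 1/46656]  (j = 0..6)
E[N_6] = Σ j·p_6(j) = 73585/46656;  E[N_6²] = Σ j²·p_6(j) = 138467/46656
Var[N_6] = 138467/46656 − (73585/46656)² = 1045564127/2176782336


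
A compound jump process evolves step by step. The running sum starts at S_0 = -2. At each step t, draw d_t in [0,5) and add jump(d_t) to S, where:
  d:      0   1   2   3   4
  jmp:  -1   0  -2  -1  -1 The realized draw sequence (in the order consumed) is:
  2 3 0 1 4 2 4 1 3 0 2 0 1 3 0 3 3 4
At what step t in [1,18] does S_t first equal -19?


t=0: S=-2, d=2, jump=-2, S_1=-4
t=1: S=-4, d=3, jump=-1, S_2=-5
t=2: S=-5, d=0, jump=-1, S_3=-6
t=3: S=-6, d=1, jump=0, S_4=-6
t=4: S=-6, d=4, jump=-1, S_5=-7
t=5: S=-7, d=2, jump=-2, S_6=-9
t=6: S=-9, d=4, jump=-1, S_7=-10
t=7: S=-10, d=1, jump=0, S_8=-10
t=8: S=-10, d=3, jump=-1, S_9=-11
t=9: S=-11, d=0, jump=-1, S_10=-12
t=10: S=-12, d=2, jump=-2, S_11=-14
t=11: S=-14, d=0, jump=-1, S_12=-15
t=12: S=-15, d=1, jump=0, S_13=-15
t=13: S=-15, d=3, jump=-1, S_14=-16
t=14: S=-16, d=0, jump=-1, S_15=-17
t=15: S=-17, d=3, jump=-1, S_16=-18
t=16: S=-18, d=3, jump=-1, S_17=-19
t=17: S=-19, d=4, jump=-1, S_18=-20

17


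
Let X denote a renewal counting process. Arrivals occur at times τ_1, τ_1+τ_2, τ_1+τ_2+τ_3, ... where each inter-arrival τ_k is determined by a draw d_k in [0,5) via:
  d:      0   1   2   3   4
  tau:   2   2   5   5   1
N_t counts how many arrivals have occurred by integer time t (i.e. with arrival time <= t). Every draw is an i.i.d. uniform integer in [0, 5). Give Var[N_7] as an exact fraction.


Inter-arrival values over d=0..4: [2, 2, 5, 5, 1]
Each d has probability 1/5, so the pmf of τ is: f(1) = 1/5, f(2) = 2/5, f(5) = 2/5
Let p_n(j) = P(N_n = j), with p_0 = [1]. Condition on τ_1: p_n(0) = P(τ > n), and for j >= 1, p_n(j) = Σ_{k<=n} f(k)·p_{n−k}(j−1)
p_1 = [4/5, 1/5]  (j = 0..1)
p_2 = [2/5, 14/25, 1/25]  (j = 0..2)
p_3 = [2/5, 2/5, 24/125, 1/125]  (j = 0..3)
p_4 = [2/5, 6/25, 38/125, 34/625, 1/625]  (j = 0..4)
p_5 = [0, 16/25, 26/125, 86/625, 44/3125, 1/3125]  (j = 0..5)
p_6 = [0, 12/25, 38/125, 102/625, 154/3125, 54/15625, 1/15625]  (j = 0..6)
p_7 = [0, 4/25, 72/125, 4/25, 274/3125, 242/15625, 64/78125, 1/78125]  (j = 0..7)
E[N_7] = Σ j·p_7(j) = 173841/78125;  E[N_7²] = Σ j²·p_7(j) = 447203/78125
Var[N_7] = 447203/78125 − (173841/78125)² = 4717041094/6103515625

4717041094/6103515625


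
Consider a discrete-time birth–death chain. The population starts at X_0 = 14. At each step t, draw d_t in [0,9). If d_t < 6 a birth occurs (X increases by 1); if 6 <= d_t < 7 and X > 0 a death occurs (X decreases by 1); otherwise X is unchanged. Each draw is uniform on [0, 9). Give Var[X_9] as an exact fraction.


X can drop by at most 1 per step and X_0 = 14 > T = 9, so X_t >= 14 − t >= 5 > 0 for every t <= 9: the floor at 0 (the 'and X > 0' condition) never binds. Hence X_9 = X_0 + Σ_{t<9} Y_t with i.i.d. increments Y_t = y(d_t) ∈ {+1, −1, 0}.
Outcome values over d=0..8: [1, 1, 1, 1, 1, 1, -1, 0, 0]
Σy = 5, Σy² = 7, M = 9
μ = 5/9 = 5/9,  σ² = 7/9 − (5/9)² = 38/81
Independent increments: Var[X_9] = 9·σ² = 9·(38/81) = 38/9

38/9


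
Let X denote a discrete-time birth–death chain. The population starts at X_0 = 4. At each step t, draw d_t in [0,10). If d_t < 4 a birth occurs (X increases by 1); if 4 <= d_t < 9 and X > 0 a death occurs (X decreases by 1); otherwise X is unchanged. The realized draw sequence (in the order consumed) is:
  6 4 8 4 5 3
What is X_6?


t=0: X=4, d=6 → death, X_1=3
t=1: X=3, d=4 → death, X_2=2
t=2: X=2, d=8 → death, X_3=1
t=3: X=1, d=4 → death, X_4=0
t=4: X=0, d=5 → hold, X_5=0
t=5: X=0, d=3 → birth, X_6=1

1


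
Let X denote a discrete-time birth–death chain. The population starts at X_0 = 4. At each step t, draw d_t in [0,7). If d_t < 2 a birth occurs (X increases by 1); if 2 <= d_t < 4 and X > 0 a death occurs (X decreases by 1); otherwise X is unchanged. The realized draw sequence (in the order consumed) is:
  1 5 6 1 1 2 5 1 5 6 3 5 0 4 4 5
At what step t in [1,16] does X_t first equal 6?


t=0: X=4, d=1 → birth, X_1=5
t=1: X=5, d=5 → hold, X_2=5
t=2: X=5, d=6 → hold, X_3=5
t=3: X=5, d=1 → birth, X_4=6
t=4: X=6, d=1 → birth, X_5=7
t=5: X=7, d=2 → death, X_6=6
t=6: X=6, d=5 → hold, X_7=6
t=7: X=6, d=1 → birth, X_8=7
t=8: X=7, d=5 → hold, X_9=7
t=9: X=7, d=6 → hold, X_10=7
t=10: X=7, d=3 → death, X_11=6
t=11: X=6, d=5 → hold, X_12=6
t=12: X=6, d=0 → birth, X_13=7
t=13: X=7, d=4 → hold, X_14=7
t=14: X=7, d=4 → hold, X_15=7
t=15: X=7, d=5 → hold, X_16=7

4


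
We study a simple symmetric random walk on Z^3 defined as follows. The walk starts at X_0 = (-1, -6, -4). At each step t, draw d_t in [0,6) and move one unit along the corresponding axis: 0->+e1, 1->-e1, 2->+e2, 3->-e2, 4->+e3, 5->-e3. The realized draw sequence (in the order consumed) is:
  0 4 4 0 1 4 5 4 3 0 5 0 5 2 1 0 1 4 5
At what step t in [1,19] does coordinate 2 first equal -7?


t=0: X=(-1, -6, -4), d=0 → +e1, X_1=(0, -6, -4)
t=1: X=(0, -6, -4), d=4 → +e3, X_2=(0, -6, -3)
t=2: X=(0, -6, -3), d=4 → +e3, X_3=(0, -6, -2)
t=3: X=(0, -6, -2), d=0 → +e1, X_4=(1, -6, -2)
t=4: X=(1, -6, -2), d=1 → -e1, X_5=(0, -6, -2)
t=5: X=(0, -6, -2), d=4 → +e3, X_6=(0, -6, -1)
t=6: X=(0, -6, -1), d=5 → -e3, X_7=(0, -6, -2)
t=7: X=(0, -6, -2), d=4 → +e3, X_8=(0, -6, -1)
t=8: X=(0, -6, -1), d=3 → -e2, X_9=(0, -7, -1)
t=9: X=(0, -7, -1), d=0 → +e1, X_10=(1, -7, -1)
t=10: X=(1, -7, -1), d=5 → -e3, X_11=(1, -7, -2)
t=11: X=(1, -7, -2), d=0 → +e1, X_12=(2, -7, -2)
t=12: X=(2, -7, -2), d=5 → -e3, X_13=(2, -7, -3)
t=13: X=(2, -7, -3), d=2 → +e2, X_14=(2, -6, -3)
t=14: X=(2, -6, -3), d=1 → -e1, X_15=(1, -6, -3)
t=15: X=(1, -6, -3), d=0 → +e1, X_16=(2, -6, -3)
t=16: X=(2, -6, -3), d=1 → -e1, X_17=(1, -6, -3)
t=17: X=(1, -6, -3), d=4 → +e3, X_18=(1, -6, -2)
t=18: X=(1, -6, -2), d=5 → -e3, X_19=(1, -6, -3)

9


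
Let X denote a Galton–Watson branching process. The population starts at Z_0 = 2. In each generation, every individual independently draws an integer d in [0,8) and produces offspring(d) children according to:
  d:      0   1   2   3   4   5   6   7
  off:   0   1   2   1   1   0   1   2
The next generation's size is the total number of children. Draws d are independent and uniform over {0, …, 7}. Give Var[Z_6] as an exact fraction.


Outcome values over d=0..7: [0, 1, 2, 1, 1, 0, 1, 2]
Σy = 8, Σy² = 12, M = 8
μ = 8/8 = 1,  σ² = 12/8 − (1)² = 1/2
V_0 = 0, E_0 = 2
V_1 = 1/2·E_0 + (1)²·V_0 = 1;  E_1 = 2
V_2 = 1/2·E_1 + (1)²·V_1 = 2;  E_2 = 2
V_3 = 1/2·E_2 + (1)²·V_2 = 3;  E_3 = 2
V_4 = 1/2·E_3 + (1)²·V_3 = 4;  E_4 = 2
V_5 = 1/2·E_4 + (1)²·V_4 = 5;  E_5 = 2
V_6 = 1/2·E_5 + (1)²·V_5 = 6;  E_6 = 2

6


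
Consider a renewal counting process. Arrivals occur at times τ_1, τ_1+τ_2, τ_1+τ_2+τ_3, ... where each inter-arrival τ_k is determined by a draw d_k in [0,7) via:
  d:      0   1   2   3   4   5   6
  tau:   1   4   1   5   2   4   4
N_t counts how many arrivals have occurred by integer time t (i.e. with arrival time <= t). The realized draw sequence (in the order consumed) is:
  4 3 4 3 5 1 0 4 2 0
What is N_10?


3

draw d_1=4: τ_1=2, arrival time A_1=2
draw d_2=3: τ_2=5, arrival time A_2=7
draw d_3=4: τ_3=2, arrival time A_3=9
draw d_4=3: τ_4=5, arrival time A_4=14
draw d_5=5: τ_5=4, arrival time A_5=18
draw d_6=1: τ_6=4, arrival time A_6=22
draw d_7=0: τ_7=1, arrival time A_7=23
draw d_8=4: τ_8=2, arrival time A_8=25
draw d_9=2: τ_9=1, arrival time A_9=26
draw d_10=0: τ_10=1, arrival time A_10=27
N_t over t=0..10: 0:0 1:0 2:1 3:1 4:1 5:1 6:1 7:2 8:2 9:3 10:3


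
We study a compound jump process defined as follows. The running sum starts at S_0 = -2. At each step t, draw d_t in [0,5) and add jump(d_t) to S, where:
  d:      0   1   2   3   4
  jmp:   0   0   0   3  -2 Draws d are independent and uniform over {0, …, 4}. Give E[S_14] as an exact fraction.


4/5

Outcome values over d=0..4: [0, 0, 0, 3, -2]
Σy = 1, Σy² = 13, M = 5
μ = 1/5 = 1/5,  σ² = 13/5 − (1/5)² = 64/25
E[S_14] = -2 + 14·(1/5) = 4/5


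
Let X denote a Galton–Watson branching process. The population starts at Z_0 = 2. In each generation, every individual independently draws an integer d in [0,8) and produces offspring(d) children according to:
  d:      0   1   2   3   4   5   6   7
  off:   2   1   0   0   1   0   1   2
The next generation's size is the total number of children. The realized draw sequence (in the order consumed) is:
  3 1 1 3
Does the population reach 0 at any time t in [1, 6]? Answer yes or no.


gen 0: Z_0=2, draws=[3, 1], offspring=[0, 1], Z_1=1
gen 1: Z_1=1, draws=[1], offspring=[1], Z_2=1
gen 2: Z_2=1, draws=[3], offspring=[0], Z_3=0
gen 3: Z_3=0, draws=[], offspring=[], Z_4=0
gen 4: Z_4=0, draws=[], offspring=[], Z_5=0
gen 5: Z_5=0, draws=[], offspring=[], Z_6=0

yes


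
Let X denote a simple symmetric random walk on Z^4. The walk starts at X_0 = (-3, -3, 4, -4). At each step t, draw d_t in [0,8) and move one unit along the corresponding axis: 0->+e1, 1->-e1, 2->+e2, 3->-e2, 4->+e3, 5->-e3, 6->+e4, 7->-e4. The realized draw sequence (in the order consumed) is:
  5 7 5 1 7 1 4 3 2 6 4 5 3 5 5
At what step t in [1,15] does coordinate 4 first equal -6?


t=0: X=(-3, -3, 4, -4), d=5 → -e3, X_1=(-3, -3, 3, -4)
t=1: X=(-3, -3, 3, -4), d=7 → -e4, X_2=(-3, -3, 3, -5)
t=2: X=(-3, -3, 3, -5), d=5 → -e3, X_3=(-3, -3, 2, -5)
t=3: X=(-3, -3, 2, -5), d=1 → -e1, X_4=(-4, -3, 2, -5)
t=4: X=(-4, -3, 2, -5), d=7 → -e4, X_5=(-4, -3, 2, -6)
t=5: X=(-4, -3, 2, -6), d=1 → -e1, X_6=(-5, -3, 2, -6)
t=6: X=(-5, -3, 2, -6), d=4 → +e3, X_7=(-5, -3, 3, -6)
t=7: X=(-5, -3, 3, -6), d=3 → -e2, X_8=(-5, -4, 3, -6)
t=8: X=(-5, -4, 3, -6), d=2 → +e2, X_9=(-5, -3, 3, -6)
t=9: X=(-5, -3, 3, -6), d=6 → +e4, X_10=(-5, -3, 3, -5)
t=10: X=(-5, -3, 3, -5), d=4 → +e3, X_11=(-5, -3, 4, -5)
t=11: X=(-5, -3, 4, -5), d=5 → -e3, X_12=(-5, -3, 3, -5)
t=12: X=(-5, -3, 3, -5), d=3 → -e2, X_13=(-5, -4, 3, -5)
t=13: X=(-5, -4, 3, -5), d=5 → -e3, X_14=(-5, -4, 2, -5)
t=14: X=(-5, -4, 2, -5), d=5 → -e3, X_15=(-5, -4, 1, -5)

5


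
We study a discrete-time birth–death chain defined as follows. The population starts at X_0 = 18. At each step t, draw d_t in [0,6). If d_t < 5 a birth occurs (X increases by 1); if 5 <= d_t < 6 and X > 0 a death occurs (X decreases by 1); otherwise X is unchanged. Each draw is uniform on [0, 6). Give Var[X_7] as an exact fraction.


35/9

X can drop by at most 1 per step and X_0 = 18 > T = 7, so X_t >= 18 − t >= 11 > 0 for every t <= 7: the floor at 0 (the 'and X > 0' condition) never binds. Hence X_7 = X_0 + Σ_{t<7} Y_t with i.i.d. increments Y_t = y(d_t) ∈ {+1, −1, 0}.
Outcome values over d=0..5: [1, 1, 1, 1, 1, -1]
Σy = 4, Σy² = 6, M = 6
μ = 4/6 = 2/3,  σ² = 6/6 − (2/3)² = 5/9
Independent increments: Var[X_7] = 7·σ² = 7·(5/9) = 35/9


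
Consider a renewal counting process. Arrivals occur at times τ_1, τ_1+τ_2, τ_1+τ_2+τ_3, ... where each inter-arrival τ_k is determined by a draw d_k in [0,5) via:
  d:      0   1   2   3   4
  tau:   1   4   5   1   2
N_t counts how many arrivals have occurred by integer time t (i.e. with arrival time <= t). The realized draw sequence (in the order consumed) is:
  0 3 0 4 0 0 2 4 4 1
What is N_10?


6

draw d_1=0: τ_1=1, arrival time A_1=1
draw d_2=3: τ_2=1, arrival time A_2=2
draw d_3=0: τ_3=1, arrival time A_3=3
draw d_4=4: τ_4=2, arrival time A_4=5
draw d_5=0: τ_5=1, arrival time A_5=6
draw d_6=0: τ_6=1, arrival time A_6=7
draw d_7=2: τ_7=5, arrival time A_7=12
draw d_8=4: τ_8=2, arrival time A_8=14
draw d_9=4: τ_9=2, arrival time A_9=16
draw d_10=1: τ_10=4, arrival time A_10=20
N_t over t=0..10: 0:0 1:1 2:2 3:3 4:3 5:4 6:5 7:6 8:6 9:6 10:6
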